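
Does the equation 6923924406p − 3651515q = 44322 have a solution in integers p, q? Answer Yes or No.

No

gcd(6923924406, 3651515): 6923924406 = 1896·3651515 + 651966; 3651515 = 5·651966 + 391685; 651966 = 1·391685 + 260281; 391685 = 1·260281 + 131404; 260281 = 1·131404 + 128877; 131404 = 1·128877 + 2527; 128877 = 51·2527 + 0 → 2527
2527 does not divide 44322, so a solution does not exist.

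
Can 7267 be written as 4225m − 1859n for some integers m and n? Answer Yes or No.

By Bézout, 4225m − 1859n = 7267 has integer solutions iff gcd(4225, 1859) | 7267.
Euclid: 4225 = 2·1859 + 507; 1859 = 3·507 + 338; 507 = 1·338 + 169; 338 = 2·169 + 0. gcd = 169; 7267 mod 169 = 0. Yes.

Yes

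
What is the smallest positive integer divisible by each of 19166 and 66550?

637748650

19166 = 2 · 7 · 37²; 66550 = 2 · 5² · 11³
max exponents: 2 · 5² · 7 · 11³ · 37² = 637748650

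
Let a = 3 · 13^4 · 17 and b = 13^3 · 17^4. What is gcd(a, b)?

min exponent per shared prime: 13^3 · 17 = 37349

37349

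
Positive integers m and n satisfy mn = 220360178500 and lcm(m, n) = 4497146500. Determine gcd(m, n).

gcd·lcm = product, so gcd = 220360178500/4497146500 = 49.

49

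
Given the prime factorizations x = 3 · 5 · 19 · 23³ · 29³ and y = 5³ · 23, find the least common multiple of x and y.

2114279361375

max exponent per prime: 3 · 5³ · 19 · 23³ · 29³ = 2114279361375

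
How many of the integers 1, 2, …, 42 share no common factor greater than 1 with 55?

Prime factors of 55: 5, 11. Count integers ≤ 42 divisible by none of them.
By inclusion–exclusion: 42 − ⌊42/5⌋ − ⌊42/11⌋ + ⌊42/55⌋ = 31.

31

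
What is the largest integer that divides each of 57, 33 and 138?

gcd(57, 33): 57 = 1·33 + 24; 33 = 1·24 + 9; 24 = 2·9 + 6; 9 = 1·6 + 3; 6 = 2·3 + 0 → 3
gcd(3, 138): 138 = 46·3 + 0 → 3

3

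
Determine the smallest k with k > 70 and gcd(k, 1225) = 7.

77

Multiples of 7 above 70: 7·11, 7·12, … . Need the cofactor coprime to 1225/7 = 175.
Checking s = 11, 12, … the first with gcd(s, 175) = 1 is s = 11, giving 77.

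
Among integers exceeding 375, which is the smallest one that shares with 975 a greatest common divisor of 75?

450

gcd(k, 975) = 75 forces 75 | k; write k = 75s. Then gcd(75s, 75·13) = 75·gcd(s, 13), so need gcd(s, 13) = 1.
75s > 375 gives s ≥ 6. The least s ≥ 6 coprime to 13 is 6, so k = 75·6 = 450.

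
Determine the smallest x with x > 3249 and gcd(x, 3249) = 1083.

4332

Multiples of 1083 above 3249: 1083·4, 1083·5, … . Need the cofactor coprime to 3249/1083 = 3.
Checking s = 4, 5, … the first with gcd(s, 3) = 1 is s = 4, giving 4332.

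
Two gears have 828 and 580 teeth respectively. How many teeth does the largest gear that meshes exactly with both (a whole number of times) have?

828 = 2² · 3² · 23
580 = 2² · 5 · 29
Common: 2² = 4

4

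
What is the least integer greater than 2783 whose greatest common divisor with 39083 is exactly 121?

gcd(k, 39083) = 121 forces 121 | k; write k = 121s. Then gcd(121s, 121·323) = 121·gcd(s, 323), so need gcd(s, 323) = 1.
121s > 2783 gives s ≥ 24. The least s ≥ 24 coprime to 323 is 24, so k = 121·24 = 2904.

2904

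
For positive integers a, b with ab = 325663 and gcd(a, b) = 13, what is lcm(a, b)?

25051

Since gcd(a,b)·lcm(a,b) = ab, lcm = 325663/13 = 25051.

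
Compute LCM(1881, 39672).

gcd first: 39672 = 21·1881 + 171; 1881 = 11·171 + 0 → gcd = 171
lcm = 1881·39672/gcd = 74623032/171 = 436392

436392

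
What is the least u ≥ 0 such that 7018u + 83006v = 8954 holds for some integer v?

Reduce mod 83006: 7018u ≡ 8954 (mod 83006). With g = gcd(7018, 83006) = 242 dividing 8954, divide through: 29u ≡ 37 (mod 343).
Since gcd(29, 343) = 1, u ≡ 37·(29)⁻¹ ≡ 226 (mod 343). Smallest non-negative: 226.

226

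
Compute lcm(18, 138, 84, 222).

214452

18 = 2 · 3²; 138 = 2 · 3 · 23; 84 = 2² · 3 · 7; 222 = 2 · 3 · 37
lcm takes max exponent of each prime: 2² · 3² · 7 · 23 · 37 = 214452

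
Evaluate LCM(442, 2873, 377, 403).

442 = 2 · 13 · 17; 2873 = 13² · 17; 377 = 13 · 29; 403 = 13 · 31
lcm takes max exponent of each prime: 2 · 13² · 17 · 29 · 31 = 5165654

5165654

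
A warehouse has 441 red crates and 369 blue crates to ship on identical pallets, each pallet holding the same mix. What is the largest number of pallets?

9

441 = 3² · 7²
369 = 3² · 41
Common: 3² = 9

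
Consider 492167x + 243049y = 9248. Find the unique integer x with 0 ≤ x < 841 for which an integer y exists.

gcd(492167, 243049) = 289 (Euclid: 492167 = 2·243049 + 6069; 243049 = 40·6069 + 289; 6069 = 21·289 + 0), and 289 | 9248.
Extended Euclid: 492167·(-40) + 243049·(81) = 289. Scale by 32: x₀ = -1280.
General solution x = x₀ + 841t; reducing mod 841 gives x = 402 (and y = -814).

402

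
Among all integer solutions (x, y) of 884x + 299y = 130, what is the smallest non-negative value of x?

13

Euclid: 884 = 2·299 + 286; 299 = 1·286 + 13; 286 = 22·13 + 0 → gcd = 13; 130 = 13·10.
Back-substitution yields 884·(-1) + 299·(3) = 13, so one solution is x = -1·10 = -10, y = 3·10 = 30.
Solutions in x differ by 299/13 = 23; the one in [0, 23) is -10 mod 23 = 13.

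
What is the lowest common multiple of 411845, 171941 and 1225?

411845 = 5 · 7² · 41²; 171941 = 7² · 11² · 29; 1225 = 5² · 7²
lcm takes max exponent of each prime: 5² · 7² · 11² · 29 · 41² = 7225820525

7225820525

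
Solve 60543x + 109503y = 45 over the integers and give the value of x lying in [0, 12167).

Reduce mod 109503: 60543x ≡ 45 (mod 109503). With g = gcd(60543, 109503) = 9 dividing 45, divide through: 6727x ≡ 5 (mod 12167).
Since gcd(6727, 12167) = 1, x ≡ 5·(6727)⁻¹ ≡ 5625 (mod 12167). Smallest non-negative: 5625.

5625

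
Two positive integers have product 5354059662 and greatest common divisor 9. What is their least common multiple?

594895518

Since gcd(u,v)·lcm(u,v) = uv, lcm = 5354059662/9 = 594895518.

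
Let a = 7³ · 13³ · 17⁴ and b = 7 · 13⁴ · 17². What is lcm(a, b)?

max exponent per prime: 7³ · 13⁴ · 17⁴ = 818207045383

818207045383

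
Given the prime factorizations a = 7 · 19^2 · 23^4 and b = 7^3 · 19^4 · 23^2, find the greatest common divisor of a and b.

min exponent per shared prime: 7 · 19^2 · 23^2 = 1336783

1336783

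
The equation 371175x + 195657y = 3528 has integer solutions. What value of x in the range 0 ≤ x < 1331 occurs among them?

301

Euclid: 371175 = 1·195657 + 175518; 195657 = 1·175518 + 20139; 175518 = 8·20139 + 14406; 20139 = 1·14406 + 5733; 14406 = 2·5733 + 2940; 5733 = 1·2940 + 2793; 2940 = 1·2793 + 147; 2793 = 19·147 + 0 → gcd = 147; 3528 = 147·24.
Back-substitution yields 371175·(68) + 195657·(-129) = 147, so one solution is x = 68·24 = 1632, y = -129·24 = -3096.
Solutions in x differ by 195657/147 = 1331; the one in [0, 1331) is 1632 mod 1331 = 301.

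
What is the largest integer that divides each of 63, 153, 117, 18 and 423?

9

gcd(63, 153): 153 = 2·63 + 27; 63 = 2·27 + 9; 27 = 3·9 + 0 → 9
gcd(9, 117): 117 = 13·9 + 0 → 9
gcd(9, 18): 18 = 2·9 + 0 → 9
gcd(9, 423): 423 = 47·9 + 0 → 9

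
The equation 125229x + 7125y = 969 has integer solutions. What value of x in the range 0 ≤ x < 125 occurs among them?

Reduce mod 7125: 125229x ≡ 969 (mod 7125). With g = gcd(125229, 7125) = 57 dividing 969, divide through: 2197x ≡ 17 (mod 125).
Since gcd(2197, 125) = 1, x ≡ 17·(2197)⁻¹ ≡ 61 (mod 125). Smallest non-negative: 61.

61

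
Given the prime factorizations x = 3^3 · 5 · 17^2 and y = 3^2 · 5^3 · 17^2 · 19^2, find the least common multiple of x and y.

352110375

max exponent per prime: 3^3 · 5^3 · 17^2 · 19^2 = 352110375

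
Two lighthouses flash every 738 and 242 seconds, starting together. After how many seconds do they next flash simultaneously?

89298

gcd first: 738 = 3·242 + 12; 242 = 20·12 + 2; 12 = 6·2 + 0 → gcd = 2
lcm = 738·242/gcd = 178596/2 = 89298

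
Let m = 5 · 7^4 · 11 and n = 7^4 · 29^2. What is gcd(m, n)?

2401

min exponent per shared prime: 7^4 = 2401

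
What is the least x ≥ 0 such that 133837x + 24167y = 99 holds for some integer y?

gcd(133837, 24167) = 11 (Euclid: 133837 = 5·24167 + 13002; 24167 = 1·13002 + 11165; 13002 = 1·11165 + 1837; 11165 = 6·1837 + 143; 1837 = 12·143 + 121; 143 = 1·121 + 22; 121 = 5·22 + 11; 22 = 2·11 + 0), and 11 | 99.
Extended Euclid: 133837·(1013) + 24167·(-5610) = 11. Scale by 9: x₀ = 9117.
General solution x = x₀ + 2197t; reducing mod 2197 gives x = 329 (and y = -1822).

329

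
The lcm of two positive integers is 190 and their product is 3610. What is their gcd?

19

From gcd × lcm = mn: gcd = 3610 / 190 = 19.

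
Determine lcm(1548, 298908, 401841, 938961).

165850037289684

1548 = 2² · 3² · 43; 298908 = 2² · 3² · 19² · 23; 401841 = 3⁴ · 11² · 41; 938961 = 3² · 17² · 19²
lcm takes max exponent of each prime: 2² · 3⁴ · 11² · 17² · 19² · 23 · 41 · 43 = 165850037289684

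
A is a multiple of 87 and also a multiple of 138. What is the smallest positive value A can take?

gcd first: 138 = 1·87 + 51; 87 = 1·51 + 36; 51 = 1·36 + 15; 36 = 2·15 + 6; 15 = 2·6 + 3; 6 = 2·3 + 0 → gcd = 3
lcm = 87·138/gcd = 12006/3 = 4002

4002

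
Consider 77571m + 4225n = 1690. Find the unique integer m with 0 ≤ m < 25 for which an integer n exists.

15

gcd(77571, 4225) = 169 (Euclid: 77571 = 18·4225 + 1521; 4225 = 2·1521 + 1183; 1521 = 1·1183 + 338; 1183 = 3·338 + 169; 338 = 2·169 + 0), and 169 | 1690.
Extended Euclid: 77571·(-11) + 4225·(202) = 169. Scale by 10: m₀ = -110.
General solution m = m₀ + 25t; reducing mod 25 gives m = 15 (and n = -275).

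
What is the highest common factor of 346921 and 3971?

346921 = 19² · 31²
3971 = 11 · 19²
Common: 19² = 361

361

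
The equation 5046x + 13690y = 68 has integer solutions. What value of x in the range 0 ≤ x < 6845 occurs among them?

Reduce mod 13690: 5046x ≡ 68 (mod 13690). With g = gcd(5046, 13690) = 2 dividing 68, divide through: 2523x ≡ 34 (mod 6845).
Since gcd(2523, 6845) = 1, x ≡ 34·(2523)⁻¹ ≡ 3763 (mod 6845). Smallest non-negative: 3763.

3763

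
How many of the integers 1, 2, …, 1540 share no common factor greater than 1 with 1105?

1070

1105 = 5·13·17. Inclusion–exclusion on these primes:
1540 − ⌊1540/5⌋ − ⌊1540/13⌋ − ⌊1540/17⌋ + ⌊1540/65⌋ + ⌊1540/85⌋ + ⌊1540/221⌋ − ⌊1540/1105⌋ = 1070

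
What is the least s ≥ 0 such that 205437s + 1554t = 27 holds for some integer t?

Reduce mod 1554: 205437s ≡ 27 (mod 1554). With g = gcd(205437, 1554) = 3 dividing 27, divide through: 68479s ≡ 9 (mod 518).
Since gcd(68479, 518) = 1, s ≡ 9·(68479)⁻¹ ≡ 503 (mod 518). Smallest non-negative: 503.

503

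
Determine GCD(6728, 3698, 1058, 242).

gcd(6728, 3698): 6728 = 1·3698 + 3030; 3698 = 1·3030 + 668; 3030 = 4·668 + 358; 668 = 1·358 + 310; 358 = 1·310 + 48; 310 = 6·48 + 22; 48 = 2·22 + 4; 22 = 5·4 + 2; 4 = 2·2 + 0 → 2
gcd(2, 1058): 1058 = 529·2 + 0 → 2
gcd(2, 242): 242 = 121·2 + 0 → 2

2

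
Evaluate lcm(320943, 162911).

439370967

320943 = 3 · 7 · 17 · 29 · 31; 162911 = 7 · 17 · 37²
max exponents: 3 · 7 · 17 · 29 · 31 · 37² = 439370967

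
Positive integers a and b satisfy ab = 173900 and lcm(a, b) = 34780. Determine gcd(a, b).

5

From gcd × lcm = ab: gcd = 173900 / 34780 = 5.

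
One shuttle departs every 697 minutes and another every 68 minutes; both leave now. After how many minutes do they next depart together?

gcd first: 697 = 10·68 + 17; 68 = 4·17 + 0 → gcd = 17
lcm = 697·68/gcd = 47396/17 = 2788

2788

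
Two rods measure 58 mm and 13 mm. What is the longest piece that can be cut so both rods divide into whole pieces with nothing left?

1

58 = 2 · 29
13 = 13
Common: 1 = 1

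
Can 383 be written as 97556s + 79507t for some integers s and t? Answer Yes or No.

Yes

gcd(97556, 79507): 97556 = 1·79507 + 18049; 79507 = 4·18049 + 7311; 18049 = 2·7311 + 3427; 7311 = 2·3427 + 457; 3427 = 7·457 + 228; 457 = 2·228 + 1; 228 = 228·1 + 0 → 1
1 divides 383, so a solution exists.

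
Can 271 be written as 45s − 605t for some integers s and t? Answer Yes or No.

No

By Bézout, 45s − 605t = 271 has integer solutions iff gcd(45, 605) | 271.
Euclid: 605 = 13·45 + 20; 45 = 2·20 + 5; 20 = 4·5 + 0. gcd = 5; 271 mod 5 = 1. No.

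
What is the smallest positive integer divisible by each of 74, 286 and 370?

lcm(74, 286) = 74·286/gcd = 21164/2 = 10582
lcm(10582, 370) = 10582·370/gcd = 3915340/74 = 52910

52910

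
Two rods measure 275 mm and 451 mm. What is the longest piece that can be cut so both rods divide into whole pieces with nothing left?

11

Euclid: 451 = 1·275 + 176; 275 = 1·176 + 99; 176 = 1·99 + 77; 99 = 1·77 + 22; 77 = 3·22 + 11; 22 = 2·11 + 0. Last nonzero remainder: 11.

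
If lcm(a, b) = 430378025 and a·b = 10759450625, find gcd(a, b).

gcd·lcm = product, so gcd = 10759450625/430378025 = 25.

25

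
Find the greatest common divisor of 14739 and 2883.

3

14739 = 3 · 17³
2883 = 3 · 31²
Common: 3 = 3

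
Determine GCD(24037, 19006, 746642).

13

24037 = 13 · 43²; 19006 = 2 · 13 · 17 · 43; 746642 = 2 · 13² · 47²
gcd takes min exponent of each prime: 13 = 13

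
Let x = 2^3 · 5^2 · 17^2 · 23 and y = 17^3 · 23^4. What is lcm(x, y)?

max exponent per prime: 2^3 · 5^2 · 17^3 · 23^4 = 274971766600

274971766600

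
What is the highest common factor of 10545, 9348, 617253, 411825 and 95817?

57

10545 = 3 · 5 · 19 · 37; 9348 = 2² · 3 · 19 · 41; 617253 = 3 · 7² · 13 · 17 · 19; 411825 = 3 · 5² · 17² · 19; 95817 = 3 · 19 · 41²
gcd takes min exponent of each prime: 3 · 19 = 57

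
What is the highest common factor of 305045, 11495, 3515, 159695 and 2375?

305045 = 5 · 13² · 19²; 11495 = 5 · 11² · 19; 3515 = 5 · 19 · 37; 159695 = 5 · 19 · 41²; 2375 = 5³ · 19
gcd takes min exponent of each prime: 5 · 19 = 95

95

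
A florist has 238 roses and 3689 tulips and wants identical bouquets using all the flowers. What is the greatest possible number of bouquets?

Euclid: 3689 = 15·238 + 119; 238 = 2·119 + 0. Last nonzero remainder: 119.

119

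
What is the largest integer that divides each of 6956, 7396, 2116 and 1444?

4

gcd(6956, 7396): 7396 = 1·6956 + 440; 6956 = 15·440 + 356; 440 = 1·356 + 84; 356 = 4·84 + 20; 84 = 4·20 + 4; 20 = 5·4 + 0 → 4
gcd(4, 2116): 2116 = 529·4 + 0 → 4
gcd(4, 1444): 1444 = 361·4 + 0 → 4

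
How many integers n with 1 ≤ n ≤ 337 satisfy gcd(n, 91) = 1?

267

Prime factors of 91: 7, 13. Count integers ≤ 337 divisible by none of them.
By inclusion–exclusion: 337 − ⌊337/7⌋ − ⌊337/13⌋ + ⌊337/91⌋ = 267.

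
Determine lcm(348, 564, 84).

114492

348 = 2² · 3 · 29; 564 = 2² · 3 · 47; 84 = 2² · 3 · 7
lcm takes max exponent of each prime: 2² · 3 · 7 · 29 · 47 = 114492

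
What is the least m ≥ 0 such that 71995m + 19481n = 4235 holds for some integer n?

Reduce mod 19481: 71995m ≡ 4235 (mod 19481). With g = gcd(71995, 19481) = 847 dividing 4235, divide through: 85m ≡ 5 (mod 23).
Since gcd(85, 23) = 1, m ≡ 5·(85)⁻¹ ≡ 19 (mod 23). Smallest non-negative: 19.

19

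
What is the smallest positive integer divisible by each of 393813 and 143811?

331196733

gcd first: 393813 = 2·143811 + 106191; 143811 = 1·106191 + 37620; 106191 = 2·37620 + 30951; 37620 = 1·30951 + 6669; 30951 = 4·6669 + 4275; 6669 = 1·4275 + 2394; 4275 = 1·2394 + 1881; 2394 = 1·1881 + 513; 1881 = 3·513 + 342; 513 = 1·342 + 171; 342 = 2·171 + 0 → gcd = 171
lcm = 393813·143811/gcd = 56634641343/171 = 331196733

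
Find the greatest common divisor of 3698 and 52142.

3698 = 2 · 43²
52142 = 2 · 29² · 31
Common: 2 = 2

2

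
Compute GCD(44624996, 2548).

Euclid: 44624996 = 17513·2548 + 1872; 2548 = 1·1872 + 676; 1872 = 2·676 + 520; 676 = 1·520 + 156; 520 = 3·156 + 52; 156 = 3·52 + 0. Last nonzero remainder: 52.

52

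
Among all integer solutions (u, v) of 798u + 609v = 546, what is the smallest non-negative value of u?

Euclid: 798 = 1·609 + 189; 609 = 3·189 + 42; 189 = 4·42 + 21; 42 = 2·21 + 0 → gcd = 21; 546 = 21·26.
Back-substitution yields 798·(13) + 609·(-17) = 21, so one solution is u = 13·26 = 338, v = -17·26 = -442.
Solutions in u differ by 609/21 = 29; the one in [0, 29) is 338 mod 29 = 19.

19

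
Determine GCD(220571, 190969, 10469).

220571 = 13 · 19² · 47; 190969 = 19² · 23²; 10469 = 19² · 29
gcd takes min exponent of each prime: 19² = 361

361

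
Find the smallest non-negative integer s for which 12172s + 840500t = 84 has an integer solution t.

123672

gcd(12172, 840500) = 4 (Euclid: 840500 = 69·12172 + 632; 12172 = 19·632 + 164; 632 = 3·164 + 140; 164 = 1·140 + 24; 140 = 5·24 + 20; 24 = 1·20 + 4; 20 = 5·4 + 0), and 4 | 84.
Extended Euclid: 12172·(35907) + 840500·(-520) = 4. Scale by 21: s₀ = 754047.
General solution s = s₀ + 210125k; reducing mod 210125 gives s = 123672 (and t = -1791).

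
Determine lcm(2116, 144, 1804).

lcm(2116, 144) = 2116·144/gcd = 304704/4 = 76176
lcm(76176, 1804) = 76176·1804/gcd = 137421504/4 = 34355376

34355376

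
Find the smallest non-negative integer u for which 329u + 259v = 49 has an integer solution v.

Reduce mod 259: 329u ≡ 49 (mod 259). With g = gcd(329, 259) = 7 dividing 49, divide through: 47u ≡ 7 (mod 37).
Since gcd(47, 37) = 1, u ≡ 7·(47)⁻¹ ≡ 34 (mod 37). Smallest non-negative: 34.

34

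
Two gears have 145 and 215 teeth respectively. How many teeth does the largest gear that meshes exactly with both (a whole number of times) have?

145 = 5 · 29
215 = 5 · 43
Common: 5 = 5

5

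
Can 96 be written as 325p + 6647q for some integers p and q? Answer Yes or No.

Yes

By Bézout, 325p + 6647q = 96 has integer solutions iff gcd(325, 6647) | 96.
Euclid: 6647 = 20·325 + 147; 325 = 2·147 + 31; 147 = 4·31 + 23; 31 = 1·23 + 8; 23 = 2·8 + 7; 8 = 1·7 + 1; 7 = 7·1 + 0. gcd = 1; 96 mod 1 = 0. Yes.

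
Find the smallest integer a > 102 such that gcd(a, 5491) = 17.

5491 = 17·323. Any a with gcd(a, 5491) = 17 is a multiple of 17, say 17s, with s coprime to 323.
Need s > 102/17, so s ≥ 7. First s ≥ 7 with gcd(s, 323) = 1 is s = 7. Thus a = 17·7 = 119.

119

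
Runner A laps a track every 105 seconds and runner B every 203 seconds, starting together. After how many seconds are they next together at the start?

gcd first: 203 = 1·105 + 98; 105 = 1·98 + 7; 98 = 14·7 + 0 → gcd = 7
lcm = 105·203/gcd = 21315/7 = 3045

3045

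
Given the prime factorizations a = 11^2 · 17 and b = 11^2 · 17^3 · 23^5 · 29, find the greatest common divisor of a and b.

min exponent per shared prime: 11^2 · 17 = 2057

2057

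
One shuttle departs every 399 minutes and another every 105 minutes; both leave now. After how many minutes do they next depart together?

399 = 3 · 7 · 19; 105 = 3 · 5 · 7
max exponents: 3 · 5 · 7 · 19 = 1995

1995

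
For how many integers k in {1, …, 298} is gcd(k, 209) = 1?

209 = 11·19. Inclusion–exclusion on these primes:
298 − ⌊298/11⌋ − ⌊298/19⌋ + ⌊298/209⌋ = 257

257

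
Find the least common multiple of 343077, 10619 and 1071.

lcm(343077, 10619) = 343077·10619/gcd = 3643134663/7 = 520447809
lcm(520447809, 1071) = 520447809·1071/gcd = 557399603439/357 = 1561343427

1561343427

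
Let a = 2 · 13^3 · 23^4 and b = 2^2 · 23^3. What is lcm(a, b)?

max exponent per prime: 2^2 · 13^3 · 23^4 = 2459242708

2459242708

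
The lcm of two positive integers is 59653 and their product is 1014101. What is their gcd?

gcd·lcm = product, so gcd = 1014101/59653 = 17.

17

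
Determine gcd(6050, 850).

50

Euclid: 6050 = 7·850 + 100; 850 = 8·100 + 50; 100 = 2·50 + 0. Last nonzero remainder: 50.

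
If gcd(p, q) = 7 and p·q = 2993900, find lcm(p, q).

427700

For any two positive integers, gcd × lcm equals their product. Hence lcm = 2993900 / 7 = 427700.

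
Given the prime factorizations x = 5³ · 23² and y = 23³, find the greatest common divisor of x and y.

529

min exponent per shared prime: 23² = 529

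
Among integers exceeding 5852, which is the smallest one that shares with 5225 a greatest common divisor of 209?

6061

5225 = 209·25. Any k with gcd(k, 5225) = 209 is a multiple of 209, say 209s, with s coprime to 25.
Need s > 5852/209, so s ≥ 29. First s ≥ 29 with gcd(s, 25) = 1 is s = 29. Thus k = 209·29 = 6061.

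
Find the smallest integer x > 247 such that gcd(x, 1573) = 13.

260

gcd(x, 1573) = 13 forces 13 | x; write x = 13s. Then gcd(13s, 13·121) = 13·gcd(s, 121), so need gcd(s, 121) = 1.
13s > 247 gives s ≥ 20. The least s ≥ 20 coprime to 121 is 20, so x = 13·20 = 260.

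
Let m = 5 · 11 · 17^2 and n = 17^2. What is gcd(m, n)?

min exponent per shared prime: 17^2 = 289

289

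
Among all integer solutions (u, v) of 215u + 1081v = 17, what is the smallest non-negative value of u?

Euclid: 1081 = 5·215 + 6; 215 = 35·6 + 5; 6 = 1·5 + 1; 5 = 5·1 + 0 → gcd = 1; 17 = 1·17.
Back-substitution yields 215·(-181) + 1081·(36) = 1, so one solution is u = -181·17 = -3077, v = 36·17 = 612.
Solutions in u differ by 1081/1 = 1081; the one in [0, 1081) is -3077 mod 1081 = 166.

166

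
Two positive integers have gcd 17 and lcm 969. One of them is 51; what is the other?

323

a·b = gcd·lcm = 17·969 = 16473, so b = 16473/51 = 323.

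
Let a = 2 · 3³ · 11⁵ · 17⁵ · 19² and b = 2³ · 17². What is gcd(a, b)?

578

min exponent per shared prime: 2 · 17² = 578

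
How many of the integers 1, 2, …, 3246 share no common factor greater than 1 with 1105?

1105 = 5·13·17. Inclusion–exclusion on these primes:
3246 − ⌊3246/5⌋ − ⌊3246/13⌋ − ⌊3246/17⌋ + ⌊3246/65⌋ + ⌊3246/85⌋ + ⌊3246/221⌋ − ⌊3246/1105⌋ = 2257

2257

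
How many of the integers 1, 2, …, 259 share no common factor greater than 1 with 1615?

1615 = 5·17·19. Inclusion–exclusion on these primes:
259 − ⌊259/5⌋ − ⌊259/17⌋ − ⌊259/19⌋ + ⌊259/85⌋ + ⌊259/95⌋ + ⌊259/323⌋ − ⌊259/1615⌋ = 185

185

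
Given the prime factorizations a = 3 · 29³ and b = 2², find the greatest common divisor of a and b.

1

min exponent per shared prime: (none) = 1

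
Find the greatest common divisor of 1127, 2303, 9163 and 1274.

gcd(1127, 2303): 2303 = 2·1127 + 49; 1127 = 23·49 + 0 → 49
gcd(49, 9163): 9163 = 187·49 + 0 → 49
gcd(49, 1274): 1274 = 26·49 + 0 → 49

49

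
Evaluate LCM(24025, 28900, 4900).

24025 = 5² · 31²; 28900 = 2² · 5² · 17²; 4900 = 2² · 5² · 7²
lcm takes max exponent of each prime: 2² · 5² · 7² · 17² · 31² = 1360872100

1360872100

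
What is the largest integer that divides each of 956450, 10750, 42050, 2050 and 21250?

gcd(956450, 10750): 956450 = 88·10750 + 10450; 10750 = 1·10450 + 300; 10450 = 34·300 + 250; 300 = 1·250 + 50; 250 = 5·50 + 0 → 50
gcd(50, 42050): 42050 = 841·50 + 0 → 50
gcd(50, 2050): 2050 = 41·50 + 0 → 50
gcd(50, 21250): 21250 = 425·50 + 0 → 50

50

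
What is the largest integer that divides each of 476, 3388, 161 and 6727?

7

476 = 2² · 7 · 17; 3388 = 2² · 7 · 11²; 161 = 7 · 23; 6727 = 7 · 31²
gcd takes min exponent of each prime: 7 = 7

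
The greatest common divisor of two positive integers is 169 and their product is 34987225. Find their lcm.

207025

For any two positive integers, gcd × lcm equals their product. Hence lcm = 34987225 / 169 = 207025.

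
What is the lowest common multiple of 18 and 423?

gcd first: 423 = 23·18 + 9; 18 = 2·9 + 0 → gcd = 9
lcm = 18·423/gcd = 7614/9 = 846

846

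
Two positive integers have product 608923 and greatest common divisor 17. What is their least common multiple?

35819

gcd·lcm = product, so lcm = 608923/17 = 35819.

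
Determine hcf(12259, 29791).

1

Euclid: 29791 = 2·12259 + 5273; 12259 = 2·5273 + 1713; 5273 = 3·1713 + 134; 1713 = 12·134 + 105; 134 = 1·105 + 29; 105 = 3·29 + 18; 29 = 1·18 + 11; 18 = 1·11 + 7; 11 = 1·7 + 4; 7 = 1·4 + 3; 4 = 1·3 + 1; 3 = 3·1 + 0. Last nonzero remainder: 1.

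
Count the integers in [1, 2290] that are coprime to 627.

Prime factors of 627: 3, 11, 19. Count integers ≤ 2290 divisible by none of them.
By inclusion–exclusion: 2290 − ⌊2290/3⌋ − ⌊2290/11⌋ − ⌊2290/19⌋ + ⌊2290/33⌋ + ⌊2290/57⌋ + ⌊2290/209⌋ − ⌊2290/627⌋ = 1315.

1315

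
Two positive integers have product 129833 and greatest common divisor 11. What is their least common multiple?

gcd·lcm = product, so lcm = 129833/11 = 11803.

11803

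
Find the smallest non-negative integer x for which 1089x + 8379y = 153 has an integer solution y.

gcd(1089, 8379) = 9 (Euclid: 8379 = 7·1089 + 756; 1089 = 1·756 + 333; 756 = 2·333 + 90; 333 = 3·90 + 63; 90 = 1·63 + 27; 63 = 2·27 + 9; 27 = 3·9 + 0), and 9 | 153.
Extended Euclid: 1089·(277) + 8379·(-36) = 9. Scale by 17: x₀ = 4709.
General solution x = x₀ + 931t; reducing mod 931 gives x = 54 (and y = -7).

54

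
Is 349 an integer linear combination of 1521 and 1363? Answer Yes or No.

By Bézout, 1521x + 1363y = 349 has integer solutions iff gcd(1521, 1363) | 349.
Euclid: 1521 = 1·1363 + 158; 1363 = 8·158 + 99; 158 = 1·99 + 59; 99 = 1·59 + 40; 59 = 1·40 + 19; 40 = 2·19 + 2; 19 = 9·2 + 1; 2 = 2·1 + 0. gcd = 1; 349 mod 1 = 0. Yes.

Yes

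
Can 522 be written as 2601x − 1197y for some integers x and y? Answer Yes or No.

Yes

gcd(2601, 1197): 2601 = 2·1197 + 207; 1197 = 5·207 + 162; 207 = 1·162 + 45; 162 = 3·45 + 27; 45 = 1·27 + 18; 27 = 1·18 + 9; 18 = 2·9 + 0 → 9
9 divides 522, so a solution exists.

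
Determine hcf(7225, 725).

25

7225 = 5² · 17²
725 = 5² · 29
Common: 5² = 25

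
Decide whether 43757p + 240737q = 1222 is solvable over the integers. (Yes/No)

No

gcd(43757, 240737): 240737 = 5·43757 + 21952; 43757 = 1·21952 + 21805; 21952 = 1·21805 + 147; 21805 = 148·147 + 49; 147 = 3·49 + 0 → 49
49 does not divide 1222, so a solution does not exist.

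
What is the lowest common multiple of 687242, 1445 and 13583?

161501870

687242 = 2 · 17² · 29 · 41; 1445 = 5 · 17²; 13583 = 17² · 47
lcm takes max exponent of each prime: 2 · 5 · 17² · 29 · 41 · 47 = 161501870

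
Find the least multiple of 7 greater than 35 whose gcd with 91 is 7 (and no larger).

91 = 7·13. Any m with gcd(m, 91) = 7 is a multiple of 7, say 7s, with s coprime to 13.
Need s > 35/7, so s ≥ 6. First s ≥ 6 with gcd(s, 13) = 1 is s = 6. Thus m = 7·6 = 42.

42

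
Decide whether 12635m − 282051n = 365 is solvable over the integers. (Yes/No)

By Bézout, 12635m − 282051n = 365 has integer solutions iff gcd(12635, 282051) | 365.
Euclid: 282051 = 22·12635 + 4081; 12635 = 3·4081 + 392; 4081 = 10·392 + 161; 392 = 2·161 + 70; 161 = 2·70 + 21; 70 = 3·21 + 7; 21 = 3·7 + 0. gcd = 7; 365 mod 7 = 1. No.

No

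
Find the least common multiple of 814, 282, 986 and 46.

lcm(814, 282) = 814·282/gcd = 229548/2 = 114774
lcm(114774, 986) = 114774·986/gcd = 113167164/2 = 56583582
lcm(56583582, 46) = 56583582·46/gcd = 2602844772/2 = 1301422386

1301422386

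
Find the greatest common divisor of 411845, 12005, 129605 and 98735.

245

411845 = 5 · 7² · 41²; 12005 = 5 · 7⁴; 129605 = 5 · 7² · 23²; 98735 = 5 · 7² · 13 · 31
gcd takes min exponent of each prime: 5 · 7² = 245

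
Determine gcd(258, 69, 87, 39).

gcd(258, 69): 258 = 3·69 + 51; 69 = 1·51 + 18; 51 = 2·18 + 15; 18 = 1·15 + 3; 15 = 5·3 + 0 → 3
gcd(3, 87): 87 = 29·3 + 0 → 3
gcd(3, 39): 39 = 13·3 + 0 → 3

3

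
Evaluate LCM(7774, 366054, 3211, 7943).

395704374

7774 = 2 · 13² · 23; 366054 = 2 · 3 · 13² · 19²; 3211 = 13² · 19; 7943 = 13² · 47
lcm takes max exponent of each prime: 2 · 3 · 13² · 19² · 23 · 47 = 395704374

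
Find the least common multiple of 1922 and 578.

555458

1922 = 2 · 31²; 578 = 2 · 17²
max exponents: 2 · 17² · 31² = 555458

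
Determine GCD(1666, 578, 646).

1666 = 2 · 7² · 17; 578 = 2 · 17²; 646 = 2 · 17 · 19
gcd takes min exponent of each prime: 2 · 17 = 34

34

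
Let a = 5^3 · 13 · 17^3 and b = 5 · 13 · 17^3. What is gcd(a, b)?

319345

min exponent per shared prime: 5 · 13 · 17^3 = 319345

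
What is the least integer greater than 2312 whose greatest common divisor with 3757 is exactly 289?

2601

3757 = 289·13. Any a with gcd(a, 3757) = 289 is a multiple of 289, say 289s, with s coprime to 13.
Need s > 2312/289, so s ≥ 9. First s ≥ 9 with gcd(s, 13) = 1 is s = 9. Thus a = 289·9 = 2601.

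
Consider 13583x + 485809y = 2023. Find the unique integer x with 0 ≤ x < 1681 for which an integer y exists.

787

Euclid: 485809 = 35·13583 + 10404; 13583 = 1·10404 + 3179; 10404 = 3·3179 + 867; 3179 = 3·867 + 578; 867 = 1·578 + 289; 578 = 2·289 + 0 → gcd = 289; 2023 = 289·7.
Back-substitution yields 13583·(-608) + 485809·(17) = 289, so one solution is x = -608·7 = -4256, y = 17·7 = 119.
Solutions in x differ by 485809/289 = 1681; the one in [0, 1681) is -4256 mod 1681 = 787.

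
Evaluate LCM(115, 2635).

60605

gcd first: 2635 = 22·115 + 105; 115 = 1·105 + 10; 105 = 10·10 + 5; 10 = 2·5 + 0 → gcd = 5
lcm = 115·2635/gcd = 303025/5 = 60605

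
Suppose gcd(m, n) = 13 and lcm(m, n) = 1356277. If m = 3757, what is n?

4693

Using mn = gcd(m,n)·lcm(m,n) = 13·1356277 = 17631601, we get n = 17631601/3757 = 4693.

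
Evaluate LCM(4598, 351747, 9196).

1406988

4598 = 2 · 11² · 19; 351747 = 3² · 11² · 17 · 19; 9196 = 2² · 11² · 19
lcm takes max exponent of each prime: 2² · 3² · 11² · 17 · 19 = 1406988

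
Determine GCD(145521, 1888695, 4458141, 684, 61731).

171

145521 = 3² · 19 · 23 · 37; 1888695 = 3² · 5 · 19 · 47²; 4458141 = 3² · 19 · 29² · 31; 684 = 2² · 3² · 19; 61731 = 3² · 19³
gcd takes min exponent of each prime: 3² · 19 = 171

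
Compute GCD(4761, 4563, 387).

gcd(4761, 4563): 4761 = 1·4563 + 198; 4563 = 23·198 + 9; 198 = 22·9 + 0 → 9
gcd(9, 387): 387 = 43·9 + 0 → 9

9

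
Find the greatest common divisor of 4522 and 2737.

4522 = 2 · 7 · 17 · 19
2737 = 7 · 17 · 23
Common: 7 · 17 = 119

119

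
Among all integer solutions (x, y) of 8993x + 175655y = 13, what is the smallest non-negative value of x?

Reduce mod 175655: 8993x ≡ 13 (mod 175655). With g = gcd(8993, 175655) = 1 dividing 13, divide through: 8993x ≡ 13 (mod 175655).
Since gcd(8993, 175655) = 1, x ≡ 13·(8993)⁻¹ ≡ 171436 (mod 175655). Smallest non-negative: 171436.

171436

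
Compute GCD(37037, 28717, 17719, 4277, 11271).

37037 = 7 · 11 · 13 · 37; 28717 = 13 · 47²; 17719 = 13 · 29 · 47; 4277 = 7 · 13 · 47; 11271 = 3 · 13 · 17²
gcd takes min exponent of each prime: 13 = 13

13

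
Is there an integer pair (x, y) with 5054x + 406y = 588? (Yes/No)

By Bézout, 5054x + 406y = 588 has integer solutions iff gcd(5054, 406) | 588.
Euclid: 5054 = 12·406 + 182; 406 = 2·182 + 42; 182 = 4·42 + 14; 42 = 3·14 + 0. gcd = 14; 588 mod 14 = 0. Yes.

Yes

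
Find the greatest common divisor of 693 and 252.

Euclid: 693 = 2·252 + 189; 252 = 1·189 + 63; 189 = 3·63 + 0. Last nonzero remainder: 63.

63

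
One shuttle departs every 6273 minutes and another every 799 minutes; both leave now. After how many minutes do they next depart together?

294831

6273 = 3² · 17 · 41; 799 = 17 · 47
max exponents: 3² · 17 · 41 · 47 = 294831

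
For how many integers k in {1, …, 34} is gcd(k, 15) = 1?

19

Prime factors of 15: 3, 5. Count integers ≤ 34 divisible by none of them.
By inclusion–exclusion: 34 − ⌊34/3⌋ − ⌊34/5⌋ + ⌊34/15⌋ = 19.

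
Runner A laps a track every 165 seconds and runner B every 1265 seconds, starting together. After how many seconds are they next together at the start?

3795

165 = 3 · 5 · 11; 1265 = 5 · 11 · 23
max exponents: 3 · 5 · 11 · 23 = 3795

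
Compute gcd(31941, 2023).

7

31941 = 3³ · 7 · 13²
2023 = 7 · 17²
Common: 7 = 7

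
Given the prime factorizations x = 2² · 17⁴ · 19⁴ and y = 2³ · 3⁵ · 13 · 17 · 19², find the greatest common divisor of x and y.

24548

min exponent per shared prime: 2² · 17 · 19² = 24548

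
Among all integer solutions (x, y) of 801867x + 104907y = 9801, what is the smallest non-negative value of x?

126

Euclid: 801867 = 7·104907 + 67518; 104907 = 1·67518 + 37389; 67518 = 1·37389 + 30129; 37389 = 1·30129 + 7260; 30129 = 4·7260 + 1089; 7260 = 6·1089 + 726; 1089 = 1·726 + 363; 726 = 2·363 + 0 → gcd = 363; 9801 = 363·27.
Back-substitution yields 801867·(101) + 104907·(-772) = 363, so one solution is x = 101·27 = 2727, y = -772·27 = -20844.
Solutions in x differ by 104907/363 = 289; the one in [0, 289) is 2727 mod 289 = 126.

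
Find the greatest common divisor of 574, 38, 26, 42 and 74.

gcd(574, 38): 574 = 15·38 + 4; 38 = 9·4 + 2; 4 = 2·2 + 0 → 2
gcd(2, 26): 26 = 13·2 + 0 → 2
gcd(2, 42): 42 = 21·2 + 0 → 2
gcd(2, 74): 74 = 37·2 + 0 → 2

2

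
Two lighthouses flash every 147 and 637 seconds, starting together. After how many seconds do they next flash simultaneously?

1911

147 = 3 · 7²; 637 = 7² · 13
max exponents: 3 · 7² · 13 = 1911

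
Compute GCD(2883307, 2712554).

Euclid: 2883307 = 1·2712554 + 170753; 2712554 = 15·170753 + 151259; 170753 = 1·151259 + 19494; 151259 = 7·19494 + 14801; 19494 = 1·14801 + 4693; 14801 = 3·4693 + 722; 4693 = 6·722 + 361; 722 = 2·361 + 0. Last nonzero remainder: 361.

361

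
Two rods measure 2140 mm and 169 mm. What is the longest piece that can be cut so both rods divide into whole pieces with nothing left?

Euclid: 2140 = 12·169 + 112; 169 = 1·112 + 57; 112 = 1·57 + 55; 57 = 1·55 + 2; 55 = 27·2 + 1; 2 = 2·1 + 0. Last nonzero remainder: 1.

1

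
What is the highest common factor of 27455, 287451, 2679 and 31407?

gcd(27455, 287451): 287451 = 10·27455 + 12901; 27455 = 2·12901 + 1653; 12901 = 7·1653 + 1330; 1653 = 1·1330 + 323; 1330 = 4·323 + 38; 323 = 8·38 + 19; 38 = 2·19 + 0 → 19
gcd(19, 2679): 2679 = 141·19 + 0 → 19
gcd(19, 31407): 31407 = 1653·19 + 0 → 19

19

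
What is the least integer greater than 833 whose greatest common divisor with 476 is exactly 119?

1071

476 = 119·4. Any a with gcd(a, 476) = 119 is a multiple of 119, say 119s, with s coprime to 4.
Need s > 833/119, so s ≥ 8. First s ≥ 8 with gcd(s, 4) = 1 is s = 9. Thus a = 119·9 = 1071.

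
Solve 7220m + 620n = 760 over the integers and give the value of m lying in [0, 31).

5

Reduce mod 620: 7220m ≡ 760 (mod 620). With g = gcd(7220, 620) = 20 dividing 760, divide through: 361m ≡ 38 (mod 31).
Since gcd(361, 31) = 1, m ≡ 38·(361)⁻¹ ≡ 5 (mod 31). Smallest non-negative: 5.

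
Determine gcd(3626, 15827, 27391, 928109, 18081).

49

gcd(3626, 15827): 15827 = 4·3626 + 1323; 3626 = 2·1323 + 980; 1323 = 1·980 + 343; 980 = 2·343 + 294; 343 = 1·294 + 49; 294 = 6·49 + 0 → 49
gcd(49, 27391): 27391 = 559·49 + 0 → 49
gcd(49, 928109): 928109 = 18941·49 + 0 → 49
gcd(49, 18081): 18081 = 369·49 + 0 → 49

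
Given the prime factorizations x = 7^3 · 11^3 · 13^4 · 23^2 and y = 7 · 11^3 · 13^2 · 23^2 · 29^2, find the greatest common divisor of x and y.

min exponent per shared prime: 7 · 11^3 · 13^2 · 23^2 = 832949117

832949117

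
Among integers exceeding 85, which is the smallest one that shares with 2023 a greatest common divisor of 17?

102

gcd(a, 2023) = 17 forces 17 | a; write a = 17s. Then gcd(17s, 17·119) = 17·gcd(s, 119), so need gcd(s, 119) = 1.
17s > 85 gives s ≥ 6. The least s ≥ 6 coprime to 119 is 6, so a = 17·6 = 102.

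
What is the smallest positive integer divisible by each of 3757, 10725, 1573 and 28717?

75315357975

lcm(3757, 10725) = 3757·10725/gcd = 40293825/13 = 3099525
lcm(3099525, 1573) = 3099525·1573/gcd = 4875552825/143 = 34094775
lcm(34094775, 28717) = 34094775·28717/gcd = 979099653675/13 = 75315357975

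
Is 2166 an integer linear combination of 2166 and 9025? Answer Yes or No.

Yes

By Bézout, 2166m + 9025n = 2166 has integer solutions iff gcd(2166, 9025) | 2166.
Euclid: 9025 = 4·2166 + 361; 2166 = 6·361 + 0. gcd = 361; 2166 mod 361 = 0. Yes.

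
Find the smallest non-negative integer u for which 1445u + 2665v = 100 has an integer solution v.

gcd(1445, 2665) = 5 (Euclid: 2665 = 1·1445 + 1220; 1445 = 1·1220 + 225; 1220 = 5·225 + 95; 225 = 2·95 + 35; 95 = 2·35 + 25; 35 = 1·25 + 10; 25 = 2·10 + 5; 10 = 2·5 + 0), and 5 | 100.
Extended Euclid: 1445·(-225) + 2665·(122) = 5. Scale by 20: u₀ = -4500.
General solution u = u₀ + 533t; reducing mod 533 gives u = 297 (and v = -161).

297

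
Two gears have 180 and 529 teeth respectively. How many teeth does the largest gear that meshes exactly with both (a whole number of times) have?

1

Euclid: 529 = 2·180 + 169; 180 = 1·169 + 11; 169 = 15·11 + 4; 11 = 2·4 + 3; 4 = 1·3 + 1; 3 = 3·1 + 0. Last nonzero remainder: 1.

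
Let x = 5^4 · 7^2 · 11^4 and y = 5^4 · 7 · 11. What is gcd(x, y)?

48125

min exponent per shared prime: 5^4 · 7 · 11 = 48125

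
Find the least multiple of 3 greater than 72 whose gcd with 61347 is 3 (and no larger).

75

gcd(t, 61347) = 3 forces 3 | t; write t = 3s. Then gcd(3s, 3·20449) = 3·gcd(s, 20449), so need gcd(s, 20449) = 1.
3s > 72 gives s ≥ 25. The least s ≥ 25 coprime to 20449 is 25, so t = 3·25 = 75.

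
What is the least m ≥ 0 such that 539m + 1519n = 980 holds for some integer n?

Euclid: 1519 = 2·539 + 441; 539 = 1·441 + 98; 441 = 4·98 + 49; 98 = 2·49 + 0 → gcd = 49; 980 = 49·20.
Back-substitution yields 539·(-14) + 1519·(5) = 49, so one solution is m = -14·20 = -280, n = 5·20 = 100.
Solutions in m differ by 1519/49 = 31; the one in [0, 31) is -280 mod 31 = 30.

30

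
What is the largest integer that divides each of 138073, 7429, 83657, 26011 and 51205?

19

gcd(138073, 7429): 138073 = 18·7429 + 4351; 7429 = 1·4351 + 3078; 4351 = 1·3078 + 1273; 3078 = 2·1273 + 532; 1273 = 2·532 + 209; 532 = 2·209 + 114; 209 = 1·114 + 95; 114 = 1·95 + 19; 95 = 5·19 + 0 → 19
gcd(19, 83657): 83657 = 4403·19 + 0 → 19
gcd(19, 26011): 26011 = 1369·19 + 0 → 19
gcd(19, 51205): 51205 = 2695·19 + 0 → 19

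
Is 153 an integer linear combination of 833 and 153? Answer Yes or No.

Yes

gcd(833, 153): 833 = 5·153 + 68; 153 = 2·68 + 17; 68 = 4·17 + 0 → 17
17 divides 153, so a solution exists.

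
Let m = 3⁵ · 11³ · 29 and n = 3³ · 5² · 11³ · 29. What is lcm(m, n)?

max exponent per prime: 3⁵ · 5² · 11³ · 29 = 234488925

234488925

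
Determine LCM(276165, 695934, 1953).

lcm(276165, 695934) = 276165·695934/gcd = 192192613110/9 = 21354734790
lcm(21354734790, 1953) = 21354734790·1953/gcd = 41705797044870/9 = 4633977449430

4633977449430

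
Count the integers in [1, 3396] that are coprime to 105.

1552

Prime factors of 105: 3, 5, 7. Count integers ≤ 3396 divisible by none of them.
By inclusion–exclusion: 3396 − ⌊3396/3⌋ − ⌊3396/5⌋ − ⌊3396/7⌋ + ⌊3396/15⌋ + ⌊3396/21⌋ + ⌊3396/35⌋ − ⌊3396/105⌋ = 1552.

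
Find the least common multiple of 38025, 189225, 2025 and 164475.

210390005475

38025 = 3² · 5² · 13²; 189225 = 3² · 5² · 29²; 2025 = 3⁴ · 5²; 164475 = 3² · 5² · 17 · 43
lcm takes max exponent of each prime: 3⁴ · 5² · 13² · 17 · 29² · 43 = 210390005475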